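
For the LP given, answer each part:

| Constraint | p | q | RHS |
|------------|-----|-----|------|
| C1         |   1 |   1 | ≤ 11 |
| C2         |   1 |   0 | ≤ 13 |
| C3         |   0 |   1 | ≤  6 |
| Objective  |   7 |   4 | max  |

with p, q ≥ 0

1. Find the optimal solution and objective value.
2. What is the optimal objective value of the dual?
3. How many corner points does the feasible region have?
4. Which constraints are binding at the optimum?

1. p = 11, q = 0, z = 77
2. 77 (by strong duality, equal to the primal optimum)
3. 4
4. C1, q ≥ 0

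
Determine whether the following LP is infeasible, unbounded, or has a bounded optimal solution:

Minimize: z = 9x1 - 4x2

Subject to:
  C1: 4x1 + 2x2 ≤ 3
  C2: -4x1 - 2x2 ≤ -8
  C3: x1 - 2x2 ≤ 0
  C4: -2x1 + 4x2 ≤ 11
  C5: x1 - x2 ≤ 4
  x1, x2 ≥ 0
C1 requires 4x1 + 2x2 ≤ 3, while C2 (-4x1 - 2x2 ≤ -8) is equivalent to 4x1 + 2x2 ≥ 8. Together they would need 8 ≤ 4x1 + 2x2 ≤ 3, which is impossible since 8 > 3. No point satisfies all constraints.

The feasible region is empty; the LP is infeasible.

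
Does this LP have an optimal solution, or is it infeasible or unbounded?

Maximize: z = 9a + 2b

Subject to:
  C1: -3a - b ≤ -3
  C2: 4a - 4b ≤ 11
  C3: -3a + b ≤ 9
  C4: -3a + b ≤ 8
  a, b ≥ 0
Feasible point: (1, 0) satisfies every constraint, so the LP is feasible.
Direction d = (1, 1): for each constraint row a, a·d ≤ 0 —
  (-3)(1) + (-1)(1) = -4 ≤ 0
  (4)(1) + (-4)(1) = 0 ≤ 0
  (-3)(1) + (1)(1) = -2 ≤ 0
  (-3)(1) + (1)(1) = -2 ≤ 0
and d ≥ 0, so (1, 0) + t·d stays feasible for every t ≥ 0. Along this ray z = 9a + 2b changes by 11 per unit t, so z → +∞.

The LP is unbounded; z can be made arbitrarily large.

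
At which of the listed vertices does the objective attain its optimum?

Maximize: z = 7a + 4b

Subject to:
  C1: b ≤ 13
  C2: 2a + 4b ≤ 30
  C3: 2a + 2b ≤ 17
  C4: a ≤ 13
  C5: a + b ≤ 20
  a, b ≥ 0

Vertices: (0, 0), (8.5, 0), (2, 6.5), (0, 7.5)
Evaluating z = 7a + 4b at each vertex:
  (0, 0): z = 0
  (8.5, 0): z = 59.5
  (2, 6.5): z = 40
  (0, 7.5): z = 30

The largest value is z = 59.5, attained at (8.5, 0).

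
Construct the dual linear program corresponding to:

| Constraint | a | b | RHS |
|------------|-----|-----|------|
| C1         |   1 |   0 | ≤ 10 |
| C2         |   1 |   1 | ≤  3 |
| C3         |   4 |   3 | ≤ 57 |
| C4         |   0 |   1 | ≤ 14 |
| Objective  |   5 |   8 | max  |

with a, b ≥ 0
Minimize: z = 10y1 + 3y2 + 57y3 + 14y4

Subject to:
  C1: -y1 - y2 - 4y3 ≤ -5
  C2: -y2 - 3y3 - y4 ≤ -8
  y1, y2, y3, y4 ≥ 0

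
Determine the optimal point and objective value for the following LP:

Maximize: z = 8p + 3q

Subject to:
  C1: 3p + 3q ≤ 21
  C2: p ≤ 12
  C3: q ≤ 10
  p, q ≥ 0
p = 7, q = 0, z = 56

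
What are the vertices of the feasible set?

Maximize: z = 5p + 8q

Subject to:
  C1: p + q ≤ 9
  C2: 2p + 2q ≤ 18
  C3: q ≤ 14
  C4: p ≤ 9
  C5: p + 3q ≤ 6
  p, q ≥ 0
Each vertex is the intersection of two constraint boundaries that also satisfies all remaining constraints:
  p = 0 and q = 0 → (0, 0)
  p + 3q = 6 and q = 0 → (6, 0)
  p + 3q = 6 and p = 0 → (0, 2)

Vertices: (0, 0), (6, 0), (0, 2)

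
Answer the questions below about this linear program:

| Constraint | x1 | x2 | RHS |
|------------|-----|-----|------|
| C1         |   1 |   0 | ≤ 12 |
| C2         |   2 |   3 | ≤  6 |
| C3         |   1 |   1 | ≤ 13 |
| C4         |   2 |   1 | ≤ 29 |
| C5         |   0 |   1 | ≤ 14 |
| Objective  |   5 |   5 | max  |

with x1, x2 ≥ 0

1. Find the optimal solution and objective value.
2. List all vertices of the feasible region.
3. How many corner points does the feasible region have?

1. x1 = 3, x2 = 0, z = 15
2. (0, 0), (3, 0), (0, 2)
3. 3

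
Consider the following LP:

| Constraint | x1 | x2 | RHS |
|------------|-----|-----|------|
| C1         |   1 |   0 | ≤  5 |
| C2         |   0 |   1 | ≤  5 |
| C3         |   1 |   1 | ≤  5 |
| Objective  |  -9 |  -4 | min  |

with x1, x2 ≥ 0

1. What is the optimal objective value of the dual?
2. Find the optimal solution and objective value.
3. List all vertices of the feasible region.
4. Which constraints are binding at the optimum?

1. -45 (by strong duality, equal to the primal optimum)
2. x1 = 5, x2 = 0, z = -45
3. (0, 0), (5, 0), (0, 5)
4. C1, C3, x2 ≥ 0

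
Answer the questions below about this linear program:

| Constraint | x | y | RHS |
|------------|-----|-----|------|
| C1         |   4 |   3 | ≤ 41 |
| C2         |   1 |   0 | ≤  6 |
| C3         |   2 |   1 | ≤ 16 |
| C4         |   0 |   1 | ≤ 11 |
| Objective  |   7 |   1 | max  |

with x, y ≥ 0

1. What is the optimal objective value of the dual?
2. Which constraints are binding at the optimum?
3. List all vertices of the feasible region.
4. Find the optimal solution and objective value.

1. 46 (by strong duality, equal to the primal optimum)
2. C2, C3
3. (0, 0), (6, 0), (6, 4), (3.5, 9), (2, 11), (0, 11)
4. x = 6, y = 4, z = 46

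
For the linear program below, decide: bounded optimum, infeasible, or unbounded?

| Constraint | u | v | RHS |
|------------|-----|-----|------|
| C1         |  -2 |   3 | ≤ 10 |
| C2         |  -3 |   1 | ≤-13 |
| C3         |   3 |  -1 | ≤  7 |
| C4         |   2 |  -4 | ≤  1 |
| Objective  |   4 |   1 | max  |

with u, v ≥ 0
C3 requires 3u - v ≤ 7, while C2 (-3u + v ≤ -13) is equivalent to 3u - v ≥ 13. Together they would need 13 ≤ 3u - v ≤ 7, which is impossible since 13 > 7. No point satisfies all constraints.

The feasible region is empty; the LP is infeasible.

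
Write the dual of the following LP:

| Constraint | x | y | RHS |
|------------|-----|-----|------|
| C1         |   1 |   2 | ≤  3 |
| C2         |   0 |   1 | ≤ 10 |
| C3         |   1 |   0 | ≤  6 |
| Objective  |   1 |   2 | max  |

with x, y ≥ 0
Minimize: z = 3y1 + 10y2 + 6y3

Subject to:
  C1: -y1 - y3 ≤ -1
  C2: -2y1 - y2 ≤ -2
  y1, y2, y3 ≥ 0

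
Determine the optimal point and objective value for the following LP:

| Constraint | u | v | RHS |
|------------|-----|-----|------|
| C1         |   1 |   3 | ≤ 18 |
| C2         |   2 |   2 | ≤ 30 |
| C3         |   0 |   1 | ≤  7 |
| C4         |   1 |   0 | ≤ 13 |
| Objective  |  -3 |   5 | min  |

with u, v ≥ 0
u = 13, v = 0, z = -39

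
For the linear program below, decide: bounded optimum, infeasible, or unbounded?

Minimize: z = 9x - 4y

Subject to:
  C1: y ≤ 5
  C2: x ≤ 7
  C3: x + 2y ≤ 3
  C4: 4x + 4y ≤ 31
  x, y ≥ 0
The point (0, 1.5) satisfies every constraint, so the LP is feasible; the constraints give x ≤ 7 and y ≤ 5, which with x, y ≥ 0 keep the feasible region inside a bounded box. A feasible, bounded LP attains a finite optimum at a vertex.

Evaluating z = 9x - 4y at each vertex:
  (0, 0): z = 0
  (3, 0): z = 27
  (0, 1.5): z = -6

Feasible with finite optimum z* = -6 at (0, 1.5).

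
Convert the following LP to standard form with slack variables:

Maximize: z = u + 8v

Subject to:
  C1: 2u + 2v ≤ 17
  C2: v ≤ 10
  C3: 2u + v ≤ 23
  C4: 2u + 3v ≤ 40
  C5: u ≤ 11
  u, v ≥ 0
max z = u + 8v

s.t.
  2u + 2v + s1 = 17
  v + s2 = 10
  2u + v + s3 = 23
  2u + 3v + s4 = 40
  u + s5 = 11
  u, v, s1, s2, s3, s4, s5 ≥ 0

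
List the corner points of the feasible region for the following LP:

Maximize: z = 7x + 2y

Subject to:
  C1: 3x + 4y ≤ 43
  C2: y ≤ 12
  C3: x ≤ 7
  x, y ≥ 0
Each vertex is the intersection of two constraint boundaries that also satisfies all remaining constraints:
  x = 0 and y = 0 → (0, 0)
  x = 7 and y = 0 → (7, 0)
  3x + 4y = 43 and x = 7 → (7, 5.5)
  3x + 4y = 43 and x = 0 → (0, 10.75)

Vertices: (0, 0), (7, 0), (7, 5.5), (0, 10.75)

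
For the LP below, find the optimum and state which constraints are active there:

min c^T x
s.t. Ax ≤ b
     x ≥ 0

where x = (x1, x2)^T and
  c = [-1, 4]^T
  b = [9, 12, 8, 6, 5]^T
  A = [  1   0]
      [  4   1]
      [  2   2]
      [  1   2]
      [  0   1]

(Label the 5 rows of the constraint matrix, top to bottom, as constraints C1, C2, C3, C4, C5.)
Optimal: x1 = 3, x2 = 0
Binding: C2, x2 ≥ 0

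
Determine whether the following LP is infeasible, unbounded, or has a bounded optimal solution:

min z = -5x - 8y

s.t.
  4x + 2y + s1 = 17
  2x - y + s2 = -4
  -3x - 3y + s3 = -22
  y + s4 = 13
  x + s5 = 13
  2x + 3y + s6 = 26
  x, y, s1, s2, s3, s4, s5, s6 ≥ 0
The point (0, 8.5) satisfies every constraint, so the LP is feasible; the constraints give x ≤ 13 and y ≤ 13, which with x, y ≥ 0 keep the feasible region inside a bounded box. A feasible, bounded LP attains a finite optimum at a vertex.

The LP has an optimal solution: (0, 8.5) with z = -68.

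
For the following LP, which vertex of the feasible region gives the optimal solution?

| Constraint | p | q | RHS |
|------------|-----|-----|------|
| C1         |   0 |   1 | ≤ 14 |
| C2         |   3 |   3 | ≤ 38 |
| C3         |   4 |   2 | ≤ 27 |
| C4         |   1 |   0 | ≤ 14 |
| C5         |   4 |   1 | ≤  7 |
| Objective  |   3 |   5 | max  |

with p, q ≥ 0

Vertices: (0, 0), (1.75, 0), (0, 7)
Evaluating z = 3p + 5q at each vertex:
  (0, 0): z = 0
  (1.75, 0): z = 5.25
  (0, 7): z = 35

The largest value is z = 35, attained at (0, 7).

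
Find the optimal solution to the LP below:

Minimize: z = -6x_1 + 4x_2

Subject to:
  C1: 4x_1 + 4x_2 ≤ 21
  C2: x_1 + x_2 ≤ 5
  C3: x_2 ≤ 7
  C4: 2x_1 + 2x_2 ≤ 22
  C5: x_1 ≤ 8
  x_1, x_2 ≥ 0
x_1 = 5, x_2 = 0, z = -30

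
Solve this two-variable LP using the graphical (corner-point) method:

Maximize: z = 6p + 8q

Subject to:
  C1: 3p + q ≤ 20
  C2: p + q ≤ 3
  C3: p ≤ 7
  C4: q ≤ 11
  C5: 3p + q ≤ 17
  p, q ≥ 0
Each vertex is the intersection of two constraint boundaries that also satisfies all remaining constraints:
  p = 0 and q = 0 → (0, 0)
  p + q = 3 and q = 0 → (3, 0)
  p + q = 3 and p = 0 → (0, 3)

Evaluating z = 6p + 8q at each vertex:
  (0, 0): z = 0
  (3, 0): z = 18
  (0, 3): z = 24

The maximum is at (0, 3) with z = 24.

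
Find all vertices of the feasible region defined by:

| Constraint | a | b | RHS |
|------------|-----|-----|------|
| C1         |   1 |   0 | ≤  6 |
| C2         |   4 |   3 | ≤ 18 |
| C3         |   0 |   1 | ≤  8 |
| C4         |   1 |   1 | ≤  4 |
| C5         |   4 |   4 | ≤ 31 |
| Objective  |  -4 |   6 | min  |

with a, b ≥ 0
Each vertex is the intersection of two constraint boundaries that also satisfies all remaining constraints:
  a = 0 and b = 0 → (0, 0)
  a + b = 4 and b = 0 → (4, 0)
  a + b = 4 and a = 0 → (0, 4)

Vertices: (0, 0), (4, 0), (0, 4)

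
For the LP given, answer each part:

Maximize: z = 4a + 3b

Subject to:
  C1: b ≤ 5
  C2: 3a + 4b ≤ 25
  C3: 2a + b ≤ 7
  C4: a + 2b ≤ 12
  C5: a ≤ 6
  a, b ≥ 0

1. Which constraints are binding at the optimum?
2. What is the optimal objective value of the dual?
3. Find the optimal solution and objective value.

1. C1, C3
2. 19 (by strong duality, equal to the primal optimum)
3. a = 1, b = 5, z = 19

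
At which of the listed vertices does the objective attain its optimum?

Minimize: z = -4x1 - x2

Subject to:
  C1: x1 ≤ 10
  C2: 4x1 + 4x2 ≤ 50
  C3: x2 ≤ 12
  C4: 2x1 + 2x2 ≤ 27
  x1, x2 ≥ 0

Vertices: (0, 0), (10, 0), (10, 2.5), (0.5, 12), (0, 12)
Evaluating z = -4x1 - x2 at each vertex:
  (0, 0): z = 0
  (10, 0): z = -40
  (10, 2.5): z = -42.5
  (0.5, 12): z = -14
  (0, 12): z = -12

The smallest value is z = -42.5, attained at (10, 2.5).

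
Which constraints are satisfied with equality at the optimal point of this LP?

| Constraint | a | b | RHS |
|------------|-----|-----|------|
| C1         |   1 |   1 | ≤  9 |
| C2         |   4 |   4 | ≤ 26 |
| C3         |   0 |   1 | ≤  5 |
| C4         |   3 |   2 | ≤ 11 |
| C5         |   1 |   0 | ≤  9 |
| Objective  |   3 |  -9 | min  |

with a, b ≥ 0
Optimal: a = 0, b = 5
Slack at optimum:
  C1: slack = 4
  C2: slack = 6
  C3: slack = 0 (binding)
  C4: slack = 1
  C5: slack = 9
  a ≥ 0: a = 0 (binding)
  b ≥ 0: b = 5
Binding constraints: C3, a ≥ 0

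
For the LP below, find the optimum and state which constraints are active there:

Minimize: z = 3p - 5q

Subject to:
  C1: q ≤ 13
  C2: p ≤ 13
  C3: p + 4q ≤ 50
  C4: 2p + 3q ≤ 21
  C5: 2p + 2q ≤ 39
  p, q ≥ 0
Optimal: p = 0, q = 7
Slack at optimum:
  C1: slack = 6
  C2: slack = 13
  C3: slack = 22
  C4: slack = 0 (binding)
  C5: slack = 25
  p ≥ 0: p = 0 (binding)
  q ≥ 0: q = 7
Binding constraints: C4, p ≥ 0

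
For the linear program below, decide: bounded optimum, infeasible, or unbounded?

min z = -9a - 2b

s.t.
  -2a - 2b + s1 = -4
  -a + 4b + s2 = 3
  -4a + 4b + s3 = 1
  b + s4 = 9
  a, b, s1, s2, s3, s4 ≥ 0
Feasible point: (1, 1) satisfies every constraint, so the LP is feasible.
Direction d = (1, 0): for each constraint row a, a·d ≤ 0 —
  (-2)(1) + (-2)(0) = -2 ≤ 0
  (-1)(1) + (4)(0) = -1 ≤ 0
  (-4)(1) + (4)(0) = -4 ≤ 0
  (0)(1) + (1)(0) = 0 ≤ 0
and d ≥ 0, so (1, 1) + t·d stays feasible for every t ≥ 0. Along this ray z = -9a - 2b changes by -9 per unit t, so z → −∞.

Unbounded: there is a feasible ray along which z → −∞.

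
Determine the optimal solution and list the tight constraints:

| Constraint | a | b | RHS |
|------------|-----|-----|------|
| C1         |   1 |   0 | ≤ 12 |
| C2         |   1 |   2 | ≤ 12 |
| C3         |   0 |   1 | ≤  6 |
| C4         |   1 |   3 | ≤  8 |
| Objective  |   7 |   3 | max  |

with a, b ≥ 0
Optimal: a = 8, b = 0
Binding: C4, b ≥ 0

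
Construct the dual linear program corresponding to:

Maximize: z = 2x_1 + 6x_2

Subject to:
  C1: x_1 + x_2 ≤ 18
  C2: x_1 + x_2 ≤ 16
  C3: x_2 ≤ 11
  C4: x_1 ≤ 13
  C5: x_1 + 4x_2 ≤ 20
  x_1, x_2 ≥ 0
Minimize: z = 18y1 + 16y2 + 11y3 + 13y4 + 20y5

Subject to:
  C1: -y1 - y2 - y4 - y5 ≤ -2
  C2: -y1 - y2 - y3 - 4y5 ≤ -6
  y1, y2, y3, y4, y5 ≥ 0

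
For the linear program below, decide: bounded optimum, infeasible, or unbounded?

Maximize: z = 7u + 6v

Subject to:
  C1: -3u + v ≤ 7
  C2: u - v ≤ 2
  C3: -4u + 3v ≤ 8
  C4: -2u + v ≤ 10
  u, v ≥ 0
Feasible point: (0, 0) satisfies every constraint, so the LP is feasible.
Direction d = (1, 1): for each constraint row a, a·d ≤ 0 —
  (-3)(1) + (1)(1) = -2 ≤ 0
  (1)(1) + (-1)(1) = 0 ≤ 0
  (-4)(1) + (3)(1) = -1 ≤ 0
  (-2)(1) + (1)(1) = -1 ≤ 0
and d ≥ 0, so (0, 0) + t·d stays feasible for every t ≥ 0. Along this ray z = 7u + 6v changes by 13 per unit t, so z → +∞.

The LP is unbounded; z can be made arbitrarily large.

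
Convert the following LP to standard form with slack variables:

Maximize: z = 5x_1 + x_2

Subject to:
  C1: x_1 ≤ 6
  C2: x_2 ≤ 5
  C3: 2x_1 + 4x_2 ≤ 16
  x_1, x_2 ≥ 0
max z = 5x_1 + x_2

s.t.
  x_1 + s1 = 6
  x_2 + s2 = 5
  2x_1 + 4x_2 + s3 = 16
  x_1, x_2, s1, s2, s3 ≥ 0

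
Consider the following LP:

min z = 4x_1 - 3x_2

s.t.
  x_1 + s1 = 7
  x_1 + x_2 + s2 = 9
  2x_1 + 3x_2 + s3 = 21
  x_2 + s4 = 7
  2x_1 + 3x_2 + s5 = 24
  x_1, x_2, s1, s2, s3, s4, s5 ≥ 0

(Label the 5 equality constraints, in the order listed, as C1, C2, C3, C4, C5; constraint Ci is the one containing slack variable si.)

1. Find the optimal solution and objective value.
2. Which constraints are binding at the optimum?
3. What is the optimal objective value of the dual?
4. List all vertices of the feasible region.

1. x_1 = 0, x_2 = 7, z = -21
2. C3, C4, x_1 ≥ 0
3. -21 (by strong duality, equal to the primal optimum)
4. (0, 0), (7, 0), (7, 2), (6, 3), (0, 7)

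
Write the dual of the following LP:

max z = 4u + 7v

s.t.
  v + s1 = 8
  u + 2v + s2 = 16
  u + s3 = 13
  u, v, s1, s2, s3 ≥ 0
Minimize: z = 8y1 + 16y2 + 13y3

Subject to:
  C1: -y2 - y3 ≤ -4
  C2: -y1 - 2y2 ≤ -7
  y1, y2, y3 ≥ 0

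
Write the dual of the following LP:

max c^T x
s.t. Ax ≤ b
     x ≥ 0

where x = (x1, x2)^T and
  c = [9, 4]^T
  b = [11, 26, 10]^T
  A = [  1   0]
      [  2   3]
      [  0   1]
Minimize: z = 11y1 + 26y2 + 10y3

Subject to:
  C1: -y1 - 2y2 ≤ -9
  C2: -3y2 - y3 ≤ -4
  y1, y2, y3 ≥ 0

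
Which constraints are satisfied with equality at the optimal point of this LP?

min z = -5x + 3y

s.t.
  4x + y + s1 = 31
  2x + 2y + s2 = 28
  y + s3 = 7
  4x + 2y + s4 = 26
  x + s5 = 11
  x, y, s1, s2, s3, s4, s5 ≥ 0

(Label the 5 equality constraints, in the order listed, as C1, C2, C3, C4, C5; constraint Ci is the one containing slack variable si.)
Optimal: x = 6.5, y = 0
Slack at optimum:
  C1: slack = 5
  C2: slack = 15
  C3: slack = 7
  C4: slack = 0 (binding)
  C5: slack = 4.5
  x ≥ 0: x = 6.5
  y ≥ 0: y = 0 (binding)
Binding constraints: C4, y ≥ 0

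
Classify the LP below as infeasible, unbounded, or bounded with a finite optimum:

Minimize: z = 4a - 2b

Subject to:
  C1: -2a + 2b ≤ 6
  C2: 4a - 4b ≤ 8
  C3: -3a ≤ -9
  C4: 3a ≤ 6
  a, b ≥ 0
C4 requires 3a ≤ 6, while C3 (-3a ≤ -9) is equivalent to 3a ≥ 9. Together they would need 9 ≤ 3a ≤ 6, which is impossible since 9 > 6. No point satisfies all constraints.

Infeasible — the constraint set is empty.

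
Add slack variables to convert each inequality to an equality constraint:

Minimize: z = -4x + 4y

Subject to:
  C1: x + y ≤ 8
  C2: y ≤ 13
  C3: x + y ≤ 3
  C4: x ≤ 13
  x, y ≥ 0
min z = -4x + 4y

s.t.
  x + y + s1 = 8
  y + s2 = 13
  x + y + s3 = 3
  x + s4 = 13
  x, y, s1, s2, s3, s4 ≥ 0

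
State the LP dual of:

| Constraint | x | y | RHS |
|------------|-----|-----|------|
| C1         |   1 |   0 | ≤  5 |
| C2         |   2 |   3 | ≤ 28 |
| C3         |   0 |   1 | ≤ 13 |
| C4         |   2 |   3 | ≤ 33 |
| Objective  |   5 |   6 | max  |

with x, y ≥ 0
Minimize: z = 5y1 + 28y2 + 13y3 + 33y4

Subject to:
  C1: -y1 - 2y2 - 2y4 ≤ -5
  C2: -3y2 - y3 - 3y4 ≤ -6
  y1, y2, y3, y4 ≥ 0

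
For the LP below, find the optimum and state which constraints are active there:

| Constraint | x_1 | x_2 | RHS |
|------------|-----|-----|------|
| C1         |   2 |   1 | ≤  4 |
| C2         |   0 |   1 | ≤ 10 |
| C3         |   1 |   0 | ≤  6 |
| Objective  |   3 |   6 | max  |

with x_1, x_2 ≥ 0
Optimal: x_1 = 0, x_2 = 4
Slack at optimum:
  C1: slack = 0 (binding)
  C2: slack = 6
  C3: slack = 6
  x_1 ≥ 0: x_1 = 0 (binding)
  x_2 ≥ 0: x_2 = 4
Binding constraints: C1, x_1 ≥ 0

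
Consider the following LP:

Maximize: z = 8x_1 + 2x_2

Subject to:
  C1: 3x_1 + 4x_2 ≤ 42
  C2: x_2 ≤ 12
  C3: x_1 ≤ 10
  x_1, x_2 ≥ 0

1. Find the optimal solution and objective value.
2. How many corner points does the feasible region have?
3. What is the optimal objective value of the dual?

1. x_1 = 10, x_2 = 3, z = 86
2. 4
3. 86 (by strong duality, equal to the primal optimum)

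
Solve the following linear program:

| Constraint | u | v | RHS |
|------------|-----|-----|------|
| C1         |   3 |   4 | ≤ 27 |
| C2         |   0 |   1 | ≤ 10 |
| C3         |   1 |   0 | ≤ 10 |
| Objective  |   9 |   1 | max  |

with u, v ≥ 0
Each vertex is the intersection of two constraint boundaries that also satisfies all remaining constraints:
  u = 0 and v = 0 → (0, 0)
  3u + 4v = 27 and v = 0 → (9, 0)
  3u + 4v = 27 and u = 0 → (0, 6.75)

Evaluating z = 9u + v at each vertex:
  (0, 0): z = 0
  (9, 0): z = 81
  (0, 6.75): z = 6.75

The maximum is at (9, 0) with z = 81.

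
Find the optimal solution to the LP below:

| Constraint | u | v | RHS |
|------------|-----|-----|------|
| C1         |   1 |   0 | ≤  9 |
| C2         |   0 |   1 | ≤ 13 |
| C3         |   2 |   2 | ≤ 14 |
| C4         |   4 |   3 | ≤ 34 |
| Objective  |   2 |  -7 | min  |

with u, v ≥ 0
u = 0, v = 7, z = -49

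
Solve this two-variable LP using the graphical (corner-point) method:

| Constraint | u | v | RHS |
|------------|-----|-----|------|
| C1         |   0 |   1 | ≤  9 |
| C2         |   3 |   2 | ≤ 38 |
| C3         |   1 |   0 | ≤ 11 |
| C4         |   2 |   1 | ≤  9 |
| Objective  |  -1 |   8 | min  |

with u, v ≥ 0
Each vertex is the intersection of two constraint boundaries that also satisfies all remaining constraints:
  u = 0 and v = 0 → (0, 0)
  2u + v = 9 and v = 0 → (4.5, 0)
  v = 9 and 2u + v = 9 → (0, 9)

Evaluating z = -u + 8v at each vertex:
  (0, 0): z = 0
  (4.5, 0): z = -4.5
  (0, 9): z = 72

The minimum is at (4.5, 0) with z = -4.5.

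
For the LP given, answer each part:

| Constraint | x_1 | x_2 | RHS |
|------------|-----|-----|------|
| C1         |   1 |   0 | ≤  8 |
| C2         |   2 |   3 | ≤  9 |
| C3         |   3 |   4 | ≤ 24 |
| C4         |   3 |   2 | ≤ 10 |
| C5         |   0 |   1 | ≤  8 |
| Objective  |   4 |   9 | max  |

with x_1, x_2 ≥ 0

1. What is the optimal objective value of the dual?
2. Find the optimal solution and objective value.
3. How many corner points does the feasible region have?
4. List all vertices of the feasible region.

1. 27 (by strong duality, equal to the primal optimum)
2. x_1 = 0, x_2 = 3, z = 27
3. 4
4. (0, 0), (3.333, 0), (2.4, 1.4), (0, 3)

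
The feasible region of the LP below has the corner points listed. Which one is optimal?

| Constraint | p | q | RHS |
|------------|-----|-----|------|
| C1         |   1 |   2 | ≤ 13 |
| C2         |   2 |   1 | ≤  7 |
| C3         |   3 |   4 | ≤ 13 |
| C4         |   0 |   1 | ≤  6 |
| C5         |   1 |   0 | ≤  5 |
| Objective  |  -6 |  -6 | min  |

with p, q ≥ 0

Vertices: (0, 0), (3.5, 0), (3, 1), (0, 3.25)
Evaluating z = -6p - 6q at each vertex:
  (0, 0): z = 0
  (3.5, 0): z = -21
  (3, 1): z = -24
  (0, 3.25): z = -19.5

The smallest value is z = -24, attained at (3, 1).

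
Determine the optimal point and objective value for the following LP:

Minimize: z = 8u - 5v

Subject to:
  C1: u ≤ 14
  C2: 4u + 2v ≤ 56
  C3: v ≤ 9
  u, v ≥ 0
Each vertex is the intersection of two constraint boundaries that also satisfies all remaining constraints:
  u = 0 and v = 0 → (0, 0)
  u = 14 and 4u + 2v = 56 → (14, 0)
  4u + 2v = 56 and v = 9 → (9.5, 9)
  v = 9 and u = 0 → (0, 9)

Evaluating z = 8u - 5v at each vertex:
  (0, 0): z = 0
  (14, 0): z = 112
  (9.5, 9): z = 31
  (0, 9): z = -45

The minimum is at (0, 9) with z = -45.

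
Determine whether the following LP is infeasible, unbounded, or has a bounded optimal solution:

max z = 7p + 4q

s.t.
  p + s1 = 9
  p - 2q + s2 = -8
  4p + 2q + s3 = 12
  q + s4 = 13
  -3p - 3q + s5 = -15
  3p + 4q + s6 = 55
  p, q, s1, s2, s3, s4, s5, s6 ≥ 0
The point (0, 6) satisfies every constraint, so the LP is feasible; the constraints give p ≤ 9 and q ≤ 13, which with p, q ≥ 0 keep the feasible region inside a bounded box. A feasible, bounded LP attains a finite optimum at a vertex.

Feasible with finite optimum z* = 24 at (0, 6).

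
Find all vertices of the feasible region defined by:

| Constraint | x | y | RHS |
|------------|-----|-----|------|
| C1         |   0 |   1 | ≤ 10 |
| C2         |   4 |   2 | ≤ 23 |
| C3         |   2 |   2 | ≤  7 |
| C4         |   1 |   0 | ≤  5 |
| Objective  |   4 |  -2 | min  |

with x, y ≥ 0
Each vertex is the intersection of two constraint boundaries that also satisfies all remaining constraints:
  x = 0 and y = 0 → (0, 0)
  2x + 2y = 7 and y = 0 → (3.5, 0)
  2x + 2y = 7 and x = 0 → (0, 3.5)

Vertices: (0, 0), (3.5, 0), (0, 3.5)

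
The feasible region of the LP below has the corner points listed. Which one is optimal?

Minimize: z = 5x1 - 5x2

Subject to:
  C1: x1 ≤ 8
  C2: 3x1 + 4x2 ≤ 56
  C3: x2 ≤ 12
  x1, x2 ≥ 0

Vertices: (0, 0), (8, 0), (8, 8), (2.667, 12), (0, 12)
Evaluating z = 5x1 - 5x2 at each vertex:
  (0, 0): z = 0
  (8, 0): z = 40
  (8, 8): z = 0
  (2.667, 12): z = -46.67
  (0, 12): z = -60

The smallest value is z = -60, attained at (0, 12).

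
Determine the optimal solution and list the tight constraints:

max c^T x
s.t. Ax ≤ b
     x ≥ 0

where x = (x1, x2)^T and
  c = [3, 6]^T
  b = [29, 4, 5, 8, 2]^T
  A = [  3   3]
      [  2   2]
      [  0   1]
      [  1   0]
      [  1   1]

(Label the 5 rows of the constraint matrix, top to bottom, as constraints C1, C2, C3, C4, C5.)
Optimal: x1 = 0, x2 = 2
Binding: C2, C5, x1 ≥ 0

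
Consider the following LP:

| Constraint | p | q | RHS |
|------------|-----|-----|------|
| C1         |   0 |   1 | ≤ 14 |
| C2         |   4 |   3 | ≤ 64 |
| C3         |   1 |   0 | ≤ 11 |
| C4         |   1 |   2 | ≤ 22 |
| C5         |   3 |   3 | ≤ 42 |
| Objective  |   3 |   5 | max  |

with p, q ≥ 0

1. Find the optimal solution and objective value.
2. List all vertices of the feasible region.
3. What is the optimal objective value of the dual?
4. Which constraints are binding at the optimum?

1. p = 6, q = 8, z = 58
2. (0, 0), (11, 0), (11, 3), (6, 8), (0, 11)
3. 58 (by strong duality, equal to the primal optimum)
4. C4, C5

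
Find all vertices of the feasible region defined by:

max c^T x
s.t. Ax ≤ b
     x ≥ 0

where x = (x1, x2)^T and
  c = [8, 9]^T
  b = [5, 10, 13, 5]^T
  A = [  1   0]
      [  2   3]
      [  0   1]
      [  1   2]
Each vertex is the intersection of two constraint boundaries that also satisfies all remaining constraints:
  x1 = 0 and x2 = 0 → (0, 0)
  x1 = 5 and 2x1 + 3x2 = 10 → (5, 0)
  x1 + 2x2 = 5 and x1 = 0 → (0, 2.5)

Vertices: (0, 0), (5, 0), (0, 2.5)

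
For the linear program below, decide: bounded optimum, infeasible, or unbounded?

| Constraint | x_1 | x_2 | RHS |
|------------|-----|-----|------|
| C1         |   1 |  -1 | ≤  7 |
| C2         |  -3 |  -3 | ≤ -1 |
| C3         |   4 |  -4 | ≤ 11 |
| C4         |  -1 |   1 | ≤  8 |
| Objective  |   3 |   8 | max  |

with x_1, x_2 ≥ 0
Feasible point: (0, 1) satisfies every constraint, so the LP is feasible.
Direction d = (1, 1): for each constraint row a, a·d ≤ 0 —
  (1)(1) + (-1)(1) = 0 ≤ 0
  (-3)(1) + (-3)(1) = -6 ≤ 0
  (4)(1) + (-4)(1) = 0 ≤ 0
  (-1)(1) + (1)(1) = 0 ≤ 0
and d ≥ 0, so (0, 1) + t·d stays feasible for every t ≥ 0. Along this ray z = 3x_1 + 8x_2 changes by 11 per unit t, so z → +∞.

Unbounded: there is a feasible ray along which z → +∞.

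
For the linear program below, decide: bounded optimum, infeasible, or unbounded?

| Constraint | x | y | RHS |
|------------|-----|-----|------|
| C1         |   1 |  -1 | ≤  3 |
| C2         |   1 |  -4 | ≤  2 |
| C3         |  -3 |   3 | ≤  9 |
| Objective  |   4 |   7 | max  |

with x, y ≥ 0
Feasible point: (0, 0) satisfies every constraint, so the LP is feasible.
Direction d = (1, 1): for each constraint row a, a·d ≤ 0 —
  (1)(1) + (-1)(1) = 0 ≤ 0
  (1)(1) + (-4)(1) = -3 ≤ 0
  (-3)(1) + (3)(1) = 0 ≤ 0
and d ≥ 0, so (0, 0) + t·d stays feasible for every t ≥ 0. Along this ray z = 4x + 7y changes by 11 per unit t, so z → +∞.

Unbounded: there is a feasible ray along which z → +∞.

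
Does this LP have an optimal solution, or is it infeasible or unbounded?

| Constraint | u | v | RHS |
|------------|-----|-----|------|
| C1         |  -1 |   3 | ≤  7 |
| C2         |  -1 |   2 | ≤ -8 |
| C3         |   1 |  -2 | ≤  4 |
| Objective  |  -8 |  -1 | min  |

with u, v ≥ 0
C3 requires u - 2v ≤ 4, while C2 (-u + 2v ≤ -8) is equivalent to u - 2v ≥ 8. Together they would need 8 ≤ u - 2v ≤ 4, which is impossible since 8 > 4. No point satisfies all constraints.

Infeasible: no point satisfies all constraints simultaneously.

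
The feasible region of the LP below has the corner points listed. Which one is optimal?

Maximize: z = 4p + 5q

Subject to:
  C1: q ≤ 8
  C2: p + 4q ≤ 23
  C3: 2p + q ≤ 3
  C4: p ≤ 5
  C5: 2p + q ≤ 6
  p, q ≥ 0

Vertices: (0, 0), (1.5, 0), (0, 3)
Evaluating z = 4p + 5q at each vertex:
  (0, 0): z = 0
  (1.5, 0): z = 6
  (0, 3): z = 15

The largest value is z = 15, attained at (0, 3).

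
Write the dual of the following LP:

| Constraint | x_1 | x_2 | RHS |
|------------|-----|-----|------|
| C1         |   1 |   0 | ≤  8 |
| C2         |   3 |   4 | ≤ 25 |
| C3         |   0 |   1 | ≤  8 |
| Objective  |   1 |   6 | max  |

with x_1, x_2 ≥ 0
Minimize: z = 8y1 + 25y2 + 8y3

Subject to:
  C1: -y1 - 3y2 ≤ -1
  C2: -4y2 - y3 ≤ -6
  y1, y2, y3 ≥ 0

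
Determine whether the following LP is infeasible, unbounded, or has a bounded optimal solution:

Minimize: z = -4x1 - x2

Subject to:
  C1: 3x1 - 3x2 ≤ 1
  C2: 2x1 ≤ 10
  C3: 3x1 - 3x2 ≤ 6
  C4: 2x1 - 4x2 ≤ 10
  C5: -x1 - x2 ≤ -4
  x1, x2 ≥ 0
Feasible point: (0, 4) satisfies every constraint, so the LP is feasible.
Direction d = (0, 1): for each constraint row a, a·d ≤ 0 —
  (3)(0) + (-3)(1) = -3 ≤ 0
  (2)(0) + (0)(1) = 0 ≤ 0
  (3)(0) + (-3)(1) = -3 ≤ 0
  (2)(0) + (-4)(1) = -4 ≤ 0
  (-1)(0) + (-1)(1) = -1 ≤ 0
and d ≥ 0, so (0, 4) + t·d stays feasible for every t ≥ 0. Along this ray z = -4x1 - x2 changes by -1 per unit t, so z → −∞.

Unbounded: there is a feasible ray along which z → −∞.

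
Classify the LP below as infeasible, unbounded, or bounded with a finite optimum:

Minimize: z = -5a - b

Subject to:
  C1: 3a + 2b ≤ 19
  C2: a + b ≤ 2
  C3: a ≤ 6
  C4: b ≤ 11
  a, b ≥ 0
The point (2, 0) satisfies every constraint, so the LP is feasible; the constraints give a ≤ 6 and b ≤ 11, which with a, b ≥ 0 keep the feasible region inside a bounded box. A feasible, bounded LP attains a finite optimum at a vertex.

Evaluating z = -5a - b at each vertex:
  (0, 0): z = 0
  (2, 0): z = -10
  (0, 2): z = -2

The LP has an optimal solution: (2, 0) with z = -10.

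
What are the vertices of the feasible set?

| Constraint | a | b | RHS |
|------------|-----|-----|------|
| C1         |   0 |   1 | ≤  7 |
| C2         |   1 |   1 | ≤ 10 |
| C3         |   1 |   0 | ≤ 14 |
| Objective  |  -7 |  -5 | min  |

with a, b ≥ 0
Each vertex is the intersection of two constraint boundaries that also satisfies all remaining constraints:
  a = 0 and b = 0 → (0, 0)
  a + b = 10 and b = 0 → (10, 0)
  b = 7 and a + b = 10 → (3, 7)
  b = 7 and a = 0 → (0, 7)

Vertices: (0, 0), (10, 0), (3, 7), (0, 7)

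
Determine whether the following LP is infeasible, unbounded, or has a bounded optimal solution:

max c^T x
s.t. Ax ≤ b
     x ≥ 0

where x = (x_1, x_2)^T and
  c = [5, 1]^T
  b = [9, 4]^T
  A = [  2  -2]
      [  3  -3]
Feasible point: (0, 0) satisfies every constraint, so the LP is feasible.
Direction d = (0, 1): for each constraint row a, a·d ≤ 0 —
  (2)(0) + (-2)(1) = -2 ≤ 0
  (3)(0) + (-3)(1) = -3 ≤ 0
and d ≥ 0, so (0, 0) + t·d stays feasible for every t ≥ 0. Along this ray z = 5x_1 + x_2 changes by 1 per unit t, so z → +∞.

Unbounded: there is a feasible ray along which z → +∞.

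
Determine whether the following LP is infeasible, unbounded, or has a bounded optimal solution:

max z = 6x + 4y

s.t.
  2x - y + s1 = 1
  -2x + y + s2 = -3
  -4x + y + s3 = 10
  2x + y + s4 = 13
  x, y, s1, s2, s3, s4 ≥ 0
The row 2x - y + s1 = 1 with s1 ≥ 0 requires 2x - y ≤ 1, while the row -2x + y + s2 = -3 with s2 ≥ 0 is equivalent to 2x - y ≥ 3. Together they would need 3 ≤ 2x - y ≤ 1, which is impossible since 3 > 1. No point satisfies all constraints.

Infeasible: no point satisfies all constraints simultaneously.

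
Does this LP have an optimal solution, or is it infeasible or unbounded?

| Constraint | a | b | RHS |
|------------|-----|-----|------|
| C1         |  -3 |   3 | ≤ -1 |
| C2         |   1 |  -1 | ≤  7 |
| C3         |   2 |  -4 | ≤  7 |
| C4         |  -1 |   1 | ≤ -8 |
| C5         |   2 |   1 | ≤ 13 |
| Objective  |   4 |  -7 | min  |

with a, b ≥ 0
C2 requires a - b ≤ 7, while C4 (-a + b ≤ -8) is equivalent to a - b ≥ 8. Together they would need 8 ≤ a - b ≤ 7, which is impossible since 8 > 7. No point satisfies all constraints.

Infeasible: no point satisfies all constraints simultaneously.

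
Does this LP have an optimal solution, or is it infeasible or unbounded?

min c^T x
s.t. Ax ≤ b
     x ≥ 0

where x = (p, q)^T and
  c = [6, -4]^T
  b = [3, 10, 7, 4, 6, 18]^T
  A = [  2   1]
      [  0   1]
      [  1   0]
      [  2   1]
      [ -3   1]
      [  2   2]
The point (0, 3) satisfies every constraint, so the LP is feasible; the constraints give p ≤ 7 and q ≤ 10, which with p, q ≥ 0 keep the feasible region inside a bounded box. A feasible, bounded LP attains a finite optimum at a vertex.

Evaluating z = 6p - 4q at each vertex:
  (0, 0): z = 0
  (1.5, 0): z = 9
  (0, 3): z = -12

Feasible with finite optimum z* = -12 at (0, 3).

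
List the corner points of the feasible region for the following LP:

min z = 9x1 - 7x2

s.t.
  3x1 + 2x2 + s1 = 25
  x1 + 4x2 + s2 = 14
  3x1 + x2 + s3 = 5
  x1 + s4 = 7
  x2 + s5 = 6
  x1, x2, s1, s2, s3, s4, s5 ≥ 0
Each vertex is the intersection of two constraint boundaries that also satisfies all remaining constraints:
  x1 = 0 and x2 = 0 → (0, 0)
  3x1 + x2 = 5 and x2 = 0 → (1.667, 0)
  x1 + 4x2 = 14 and 3x1 + x2 = 5 → (0.5455, 3.364)
  x1 + 4x2 = 14 and x1 = 0 → (0, 3.5)

Vertices: (0, 0), (1.667, 0), (0.5455, 3.364), (0, 3.5)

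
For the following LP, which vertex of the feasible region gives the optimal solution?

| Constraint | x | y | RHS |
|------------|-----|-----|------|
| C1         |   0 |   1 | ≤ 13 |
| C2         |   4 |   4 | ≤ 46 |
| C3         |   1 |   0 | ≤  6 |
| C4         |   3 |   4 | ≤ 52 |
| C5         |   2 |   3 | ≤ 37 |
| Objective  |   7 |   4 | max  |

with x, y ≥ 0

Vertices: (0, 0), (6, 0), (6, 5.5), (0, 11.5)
(6, 5.5) with z = 64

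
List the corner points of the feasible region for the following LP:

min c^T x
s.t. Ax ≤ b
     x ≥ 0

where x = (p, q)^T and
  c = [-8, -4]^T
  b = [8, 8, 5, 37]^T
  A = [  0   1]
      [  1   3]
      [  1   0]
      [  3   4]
Each vertex is the intersection of two constraint boundaries that also satisfies all remaining constraints:
  p = 0 and q = 0 → (0, 0)
  p = 5 and q = 0 → (5, 0)
  p + 3q = 8 and p = 5 → (5, 1)
  p + 3q = 8 and p = 0 → (0, 2.667)

Vertices: (0, 0), (5, 0), (5, 1), (0, 2.667)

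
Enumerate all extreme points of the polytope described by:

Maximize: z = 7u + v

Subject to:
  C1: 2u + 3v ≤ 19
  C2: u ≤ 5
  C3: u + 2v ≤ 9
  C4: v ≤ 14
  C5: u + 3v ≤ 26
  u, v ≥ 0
Each vertex is the intersection of two constraint boundaries that also satisfies all remaining constraints:
  u = 0 and v = 0 → (0, 0)
  u = 5 and v = 0 → (5, 0)
  u = 5 and u + 2v = 9 → (5, 2)
  u + 2v = 9 and u = 0 → (0, 4.5)

Vertices: (0, 0), (5, 0), (5, 2), (0, 4.5)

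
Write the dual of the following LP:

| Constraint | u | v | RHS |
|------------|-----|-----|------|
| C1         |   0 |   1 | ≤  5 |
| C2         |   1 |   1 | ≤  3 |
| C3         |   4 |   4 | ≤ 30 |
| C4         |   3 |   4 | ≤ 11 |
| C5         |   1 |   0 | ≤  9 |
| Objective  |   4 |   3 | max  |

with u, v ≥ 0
Minimize: z = 5y1 + 3y2 + 30y3 + 11y4 + 9y5

Subject to:
  C1: -y2 - 4y3 - 3y4 - y5 ≤ -4
  C2: -y1 - y2 - 4y3 - 4y4 ≤ -3
  y1, y2, y3, y4, y5 ≥ 0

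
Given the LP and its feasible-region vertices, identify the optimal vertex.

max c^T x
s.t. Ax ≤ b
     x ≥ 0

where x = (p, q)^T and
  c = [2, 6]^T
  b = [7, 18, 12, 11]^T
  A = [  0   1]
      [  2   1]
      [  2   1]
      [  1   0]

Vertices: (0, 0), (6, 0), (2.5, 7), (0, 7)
Evaluating z = 2p + 6q at each vertex:
  (0, 0): z = 0
  (6, 0): z = 12
  (2.5, 7): z = 47
  (0, 7): z = 42

The largest value is z = 47, attained at (2.5, 7).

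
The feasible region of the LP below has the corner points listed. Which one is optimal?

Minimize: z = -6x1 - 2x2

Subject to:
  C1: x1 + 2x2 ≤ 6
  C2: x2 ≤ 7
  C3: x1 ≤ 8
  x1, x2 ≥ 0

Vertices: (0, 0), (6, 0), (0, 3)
(6, 0) with z = -36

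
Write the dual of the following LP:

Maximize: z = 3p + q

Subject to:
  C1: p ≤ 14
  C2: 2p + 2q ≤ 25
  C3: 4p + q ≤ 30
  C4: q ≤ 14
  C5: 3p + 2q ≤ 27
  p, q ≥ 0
Minimize: z = 14y1 + 25y2 + 30y3 + 14y4 + 27y5

Subject to:
  C1: -y1 - 2y2 - 4y3 - 3y5 ≤ -3
  C2: -2y2 - y3 - y4 - 2y5 ≤ -1
  y1, y2, y3, y4, y5 ≥ 0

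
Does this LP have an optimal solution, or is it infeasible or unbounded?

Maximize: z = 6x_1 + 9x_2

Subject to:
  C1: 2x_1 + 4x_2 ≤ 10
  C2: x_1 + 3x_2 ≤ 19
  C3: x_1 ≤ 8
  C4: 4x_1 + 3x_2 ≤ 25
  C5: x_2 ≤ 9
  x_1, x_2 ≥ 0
The point (5, 0) satisfies every constraint, so the LP is feasible; the constraints give x_1 ≤ 8 and x_2 ≤ 9, which with x_1, x_2 ≥ 0 keep the feasible region inside a bounded box. A feasible, bounded LP attains a finite optimum at a vertex.

Evaluating z = 6x_1 + 9x_2 at each vertex:
  (0, 0): z = 0
  (5, 0): z = 30
  (0, 2.5): z = 22.5

The LP has an optimal solution: (5, 0) with z = 30.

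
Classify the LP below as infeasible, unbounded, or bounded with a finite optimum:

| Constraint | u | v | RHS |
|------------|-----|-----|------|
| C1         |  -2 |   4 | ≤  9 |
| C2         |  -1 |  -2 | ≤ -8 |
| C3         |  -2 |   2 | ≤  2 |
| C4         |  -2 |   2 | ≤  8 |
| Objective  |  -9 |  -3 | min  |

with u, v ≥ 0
Feasible point: (2, 3) satisfies every constraint, so the LP is feasible.
Direction d = (1, 0): for each constraint row a, a·d ≤ 0 —
  (-2)(1) + (4)(0) = -2 ≤ 0
  (-1)(1) + (-2)(0) = -1 ≤ 0
  (-2)(1) + (2)(0) = -2 ≤ 0
  (-2)(1) + (2)(0) = -2 ≤ 0
and d ≥ 0, so (2, 3) + t·d stays feasible for every t ≥ 0. Along this ray z = -9u - 3v changes by -9 per unit t, so z → −∞.

Unbounded: there is a feasible ray along which z → −∞.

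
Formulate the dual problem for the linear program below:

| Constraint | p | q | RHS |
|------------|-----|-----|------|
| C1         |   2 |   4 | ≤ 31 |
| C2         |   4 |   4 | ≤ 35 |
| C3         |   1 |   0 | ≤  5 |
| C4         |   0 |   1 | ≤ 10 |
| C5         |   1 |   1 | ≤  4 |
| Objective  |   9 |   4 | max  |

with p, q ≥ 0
Minimize: z = 31y1 + 35y2 + 5y3 + 10y4 + 4y5

Subject to:
  C1: -2y1 - 4y2 - y3 - y5 ≤ -9
  C2: -4y1 - 4y2 - y4 - y5 ≤ -4
  y1, y2, y3, y4, y5 ≥ 0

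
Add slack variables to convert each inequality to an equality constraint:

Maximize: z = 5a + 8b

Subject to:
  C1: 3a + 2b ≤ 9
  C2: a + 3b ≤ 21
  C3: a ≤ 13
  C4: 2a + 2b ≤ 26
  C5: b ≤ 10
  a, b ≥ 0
max z = 5a + 8b

s.t.
  3a + 2b + s1 = 9
  a + 3b + s2 = 21
  a + s3 = 13
  2a + 2b + s4 = 26
  b + s5 = 10
  a, b, s1, s2, s3, s4, s5 ≥ 0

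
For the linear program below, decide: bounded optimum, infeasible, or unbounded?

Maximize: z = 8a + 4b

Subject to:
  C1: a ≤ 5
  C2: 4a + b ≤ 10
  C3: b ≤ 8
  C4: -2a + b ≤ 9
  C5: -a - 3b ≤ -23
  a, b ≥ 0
The point (0.5, 8) satisfies every constraint, so the LP is feasible; the constraints give a ≤ 5 and b ≤ 8, which with a, b ≥ 0 keep the feasible region inside a bounded box. A feasible, bounded LP attains a finite optimum at a vertex.

Bounded optimum: z* = 36 at (0.5, 8).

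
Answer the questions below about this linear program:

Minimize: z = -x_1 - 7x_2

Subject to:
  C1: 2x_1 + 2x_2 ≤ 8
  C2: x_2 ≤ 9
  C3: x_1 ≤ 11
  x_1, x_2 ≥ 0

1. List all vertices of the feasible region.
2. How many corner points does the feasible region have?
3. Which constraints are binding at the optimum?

1. (0, 0), (4, 0), (0, 4)
2. 3
3. C1, x_1 ≥ 0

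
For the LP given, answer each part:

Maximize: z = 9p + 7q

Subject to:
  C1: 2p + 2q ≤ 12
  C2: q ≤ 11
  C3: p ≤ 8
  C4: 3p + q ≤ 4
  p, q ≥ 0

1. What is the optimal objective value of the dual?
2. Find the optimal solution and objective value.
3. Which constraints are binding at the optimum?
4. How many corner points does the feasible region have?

1. 28 (by strong duality, equal to the primal optimum)
2. p = 0, q = 4, z = 28
3. C4, p ≥ 0
4. 3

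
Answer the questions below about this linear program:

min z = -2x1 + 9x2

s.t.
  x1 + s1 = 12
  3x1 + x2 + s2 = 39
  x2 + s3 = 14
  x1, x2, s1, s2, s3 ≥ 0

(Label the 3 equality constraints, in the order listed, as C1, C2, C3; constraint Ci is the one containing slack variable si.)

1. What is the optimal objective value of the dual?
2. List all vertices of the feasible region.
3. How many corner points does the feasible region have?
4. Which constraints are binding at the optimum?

1. -24 (by strong duality, equal to the primal optimum)
2. (0, 0), (12, 0), (12, 3), (8.333, 14), (0, 14)
3. 5
4. C1, x2 ≥ 0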